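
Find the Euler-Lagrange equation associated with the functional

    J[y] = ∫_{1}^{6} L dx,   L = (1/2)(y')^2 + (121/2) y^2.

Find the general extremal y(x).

The Lagrangian is L = (1/2)(y')^2 + (121/2) y^2.
∂L/∂y = 121y.
∂L/∂y' = y'.
The Euler-Lagrange equation d/dx(∂L/∂y') − ∂L/∂y = 0 becomes:
    y'' - 121 y = 0
General solution: y(x) = A e^(11x) + B e^(-11x), where A and B are arbitrary constants fixed by the endpoint conditions.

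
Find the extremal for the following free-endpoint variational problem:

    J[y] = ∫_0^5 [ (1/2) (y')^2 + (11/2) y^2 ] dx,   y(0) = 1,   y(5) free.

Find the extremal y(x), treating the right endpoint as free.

The Lagrangian L = (1/2) (y')^2 + (11/2) y^2 gives
    ∂L/∂y = 11 y,   ∂L/∂y' = y'.
Euler-Lagrange: y'' − 11 y = 0.
With k = sqrt(11), the general solution is
    y(x) = A cosh(sqrt(11) x) + B sinh(sqrt(11) x).
Fixed left endpoint y(0) = 1 ⇒ A = 1.
The right endpoint x = 5 is free, so the natural (transversality) condition is ∂L/∂y' |_{x=5} = 0, i.e. y'(5) = 0.
Compute y'(x) = A k sinh(k x) + B k cosh(k x), so
    y'(5) = A k sinh(k·5) + B k cosh(k·5) = 0
    ⇒ B = −A tanh(k·5) = − tanh(sqrt(11)·5).
Therefore the extremal is
    y(x) = cosh(sqrt(11) x) − tanh(sqrt(11)·5) sinh(sqrt(11) x).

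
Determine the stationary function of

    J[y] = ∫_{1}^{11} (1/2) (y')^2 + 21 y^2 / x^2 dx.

The Lagrangian is L = (1/2) (y')^2 + 21 y^2 / x^2.
Compute ∂L/∂y = 42y/x^2, ∂L/∂y' = y'.
The Euler-Lagrange equation d/dx(∂L/∂y') − ∂L/∂y = 0 reduces to
    y'' − 42/x^2 · y = 0  (x > 0).
Its general solution is
    y(x) = A x^7 + B x^(-6),
with A, B fixed by the endpoint conditions.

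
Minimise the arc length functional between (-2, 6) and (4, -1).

Arc-length functional: J[y] = ∫ sqrt(1 + (y')^2) dx.
Lagrangian L = sqrt(1 + (y')^2) has no explicit y dependence, so ∂L/∂y = 0 and the Euler-Lagrange equation gives
    d/dx( y' / sqrt(1 + (y')^2) ) = 0  ⇒  y' / sqrt(1 + (y')^2) = const.
Hence y' is constant, so y(x) is affine.
Fitting the endpoints (-2, 6) and (4, -1):
    slope m = ((-1) − 6) / (4 − (-2)) = -7/6,
    intercept c = 6 − m·(-2) = 11/3.
Extremal: y(x) = (-7/6) x + 11/3.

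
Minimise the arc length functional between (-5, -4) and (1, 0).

Arc-length functional: J[y] = ∫ sqrt(1 + (y')^2) dx.
Lagrangian L = sqrt(1 + (y')^2) has no explicit y dependence, so ∂L/∂y = 0 and the Euler-Lagrange equation gives
    d/dx( y' / sqrt(1 + (y')^2) ) = 0  ⇒  y' / sqrt(1 + (y')^2) = const.
Hence y' is constant, so y(x) is affine.
Fitting the endpoints (-5, -4) and (1, 0):
    slope m = (0 − (-4)) / (1 − (-5)) = 2/3,
    intercept c = (-4) − m·(-5) = -2/3.
Extremal: y(x) = (2/3) x - 2/3.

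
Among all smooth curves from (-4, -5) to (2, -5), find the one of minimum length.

Arc-length functional: J[y] = ∫ sqrt(1 + (y')^2) dx.
Lagrangian L = sqrt(1 + (y')^2) has no explicit y dependence, so ∂L/∂y = 0 and the Euler-Lagrange equation gives
    d/dx( y' / sqrt(1 + (y')^2) ) = 0  ⇒  y' / sqrt(1 + (y')^2) = const.
Hence y' is constant, so y(x) is affine.
Fitting the endpoints (-4, -5) and (2, -5):
    slope m = ((-5) − (-5)) / (2 − (-4)) = 0,
    intercept c = (-5) − m·(-4) = -5.
Extremal: y(x) = -5.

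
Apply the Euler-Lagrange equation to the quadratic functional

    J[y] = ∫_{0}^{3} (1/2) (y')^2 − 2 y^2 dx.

The Lagrangian is L = (1/2) (y')^2 − 2 y^2.
Compute ∂L/∂y = -4y, ∂L/∂y' = y'.
The Euler-Lagrange equation d/dx(∂L/∂y') − ∂L/∂y = 0 reduces to
    y'' + 4 y = 0.
Its general solution is
    y(x) = A sin(2x) + B cos(2x),
with A, B fixed by the endpoint conditions.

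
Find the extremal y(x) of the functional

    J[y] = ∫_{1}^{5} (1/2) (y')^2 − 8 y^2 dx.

The Lagrangian is L = (1/2) (y')^2 − 8 y^2.
Compute ∂L/∂y = -16y, ∂L/∂y' = y'.
The Euler-Lagrange equation d/dx(∂L/∂y') − ∂L/∂y = 0 reduces to
    y'' + 16 y = 0.
Its general solution is
    y(x) = A sin(4x) + B cos(4x),
with A, B fixed by the endpoint conditions.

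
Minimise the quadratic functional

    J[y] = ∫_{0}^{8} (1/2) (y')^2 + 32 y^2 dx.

The Lagrangian is L = (1/2) (y')^2 + 32 y^2.
Compute ∂L/∂y = 64y, ∂L/∂y' = y'.
The Euler-Lagrange equation d/dx(∂L/∂y') − ∂L/∂y = 0 reduces to
    y'' − 64 y = 0.
Its general solution is
    y(x) = A e^(8x) + B e^(−8x),
with A, B fixed by the endpoint conditions.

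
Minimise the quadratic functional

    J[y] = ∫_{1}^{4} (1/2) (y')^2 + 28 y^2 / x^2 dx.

The Lagrangian is L = (1/2) (y')^2 + 28 y^2 / x^2.
Compute ∂L/∂y = 56y/x^2, ∂L/∂y' = y'.
The Euler-Lagrange equation d/dx(∂L/∂y') − ∂L/∂y = 0 reduces to
    y'' − 56/x^2 · y = 0  (x > 0).
Its general solution is
    y(x) = A x^8 + B x^(-7),
with A, B fixed by the endpoint conditions.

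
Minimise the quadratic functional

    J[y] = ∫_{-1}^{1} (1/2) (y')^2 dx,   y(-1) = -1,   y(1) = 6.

The Lagrangian is L = (1/2) (y')^2.
Compute ∂L/∂y = 0, ∂L/∂y' = y'.
The Euler-Lagrange equation d/dx(∂L/∂y') − ∂L/∂y = 0 reduces to
    y'' = 0.
Its general solution is
    y(x) = A x + B,
with A, B fixed by the endpoint conditions.
Applying the endpoint conditions y(-1) = -1 and y(1) = 6: solve A·-1 + B = -1 and A·1 + B = 6. Subtracting gives A(1 − -1) = 6 − -1, so A = 7/2, and B = -1 − A·-1 = 5/2. Therefore
    y(x) = (7/2) x + 5/2.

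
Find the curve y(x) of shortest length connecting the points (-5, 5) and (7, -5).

Arc-length functional: J[y] = ∫ sqrt(1 + (y')^2) dx.
Lagrangian L = sqrt(1 + (y')^2) has no explicit y dependence, so ∂L/∂y = 0 and the Euler-Lagrange equation gives
    d/dx( y' / sqrt(1 + (y')^2) ) = 0  ⇒  y' / sqrt(1 + (y')^2) = const.
Hence y' is constant, so y(x) is affine.
Fitting the endpoints (-5, 5) and (7, -5):
    slope m = ((-5) − 5) / (7 − (-5)) = -5/6,
    intercept c = 5 − m·(-5) = 5/6.
Extremal: y(x) = (-5/6) x + 5/6.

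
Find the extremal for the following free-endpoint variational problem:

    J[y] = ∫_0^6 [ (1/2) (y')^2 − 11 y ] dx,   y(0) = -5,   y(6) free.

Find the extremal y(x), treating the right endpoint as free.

The Lagrangian L = (1/2) (y')^2 − 11 y gives
    ∂L/∂y = −11,   ∂L/∂y' = y'.
Euler-Lagrange: d/dx(y') − (−11) = 0, i.e. y'' + 11 = 0, so
    y(x) = −(11/2) x^2 + C1 x + C2.
Fixed left endpoint y(0) = -5 ⇒ C2 = -5.
The right endpoint x = 6 is free, so the natural (transversality) condition is ∂L/∂y' |_{x=6} = 0, i.e. y'(6) = 0.
Compute y'(x) = −11 x + C1, so y'(6) = −66 + C1 = 0 ⇒ C1 = 66.
Therefore the extremal is
    y(x) = −(11/2) x^2 + 66 x − 5.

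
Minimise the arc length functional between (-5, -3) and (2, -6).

Arc-length functional: J[y] = ∫ sqrt(1 + (y')^2) dx.
Lagrangian L = sqrt(1 + (y')^2) has no explicit y dependence, so ∂L/∂y = 0 and the Euler-Lagrange equation gives
    d/dx( y' / sqrt(1 + (y')^2) ) = 0  ⇒  y' / sqrt(1 + (y')^2) = const.
Hence y' is constant, so y(x) is affine.
Fitting the endpoints (-5, -3) and (2, -6):
    slope m = ((-6) − (-3)) / (2 − (-5)) = -3/7,
    intercept c = (-3) − m·(-5) = -36/7.
Extremal: y(x) = (-3/7) x - 36/7.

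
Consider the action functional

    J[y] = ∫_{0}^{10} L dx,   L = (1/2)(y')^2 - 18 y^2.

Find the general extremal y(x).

The Lagrangian is L = (1/2)(y')^2 - 18 y^2.
∂L/∂y = -36y.
∂L/∂y' = y'.
The Euler-Lagrange equation d/dx(∂L/∂y') − ∂L/∂y = 0 becomes:
    y'' + 36 y = 0
General solution: y(x) = A sin(6x) + B cos(6x), where A and B are arbitrary constants fixed by the endpoint conditions.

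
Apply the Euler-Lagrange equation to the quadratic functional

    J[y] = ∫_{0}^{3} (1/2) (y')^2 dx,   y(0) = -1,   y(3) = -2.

The Lagrangian is L = (1/2) (y')^2.
Compute ∂L/∂y = 0, ∂L/∂y' = y'.
The Euler-Lagrange equation d/dx(∂L/∂y') − ∂L/∂y = 0 reduces to
    y'' = 0.
Its general solution is
    y(x) = A x + B,
with A, B fixed by the endpoint conditions.
Applying the endpoint conditions y(0) = -1 and y(3) = -2: solve A·0 + B = -1 and A·3 + B = -2. Subtracting gives A(3 − 0) = -2 − -1, so A = -1/3, and B = -1 − A·0 = -1. Therefore
    y(x) = (-1/3) x - 1.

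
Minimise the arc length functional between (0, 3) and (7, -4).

Arc-length functional: J[y] = ∫ sqrt(1 + (y')^2) dx.
Lagrangian L = sqrt(1 + (y')^2) has no explicit y dependence, so ∂L/∂y = 0 and the Euler-Lagrange equation gives
    d/dx( y' / sqrt(1 + (y')^2) ) = 0  ⇒  y' / sqrt(1 + (y')^2) = const.
Hence y' is constant, so y(x) is affine.
Fitting the endpoints (0, 3) and (7, -4):
    slope m = ((-4) − 3) / (7 − 0) = -1,
    intercept c = 3 − m·0 = 3.
Extremal: y(x) = -x + 3.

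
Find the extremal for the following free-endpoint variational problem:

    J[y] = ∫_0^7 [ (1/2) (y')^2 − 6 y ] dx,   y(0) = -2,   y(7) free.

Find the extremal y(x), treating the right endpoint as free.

The Lagrangian L = (1/2) (y')^2 − 6 y gives
    ∂L/∂y = −6,   ∂L/∂y' = y'.
Euler-Lagrange: d/dx(y') − (−6) = 0, i.e. y'' + 6 = 0, so
    y(x) = −(6/2) x^2 + C1 x + C2.
Fixed left endpoint y(0) = -2 ⇒ C2 = -2.
The right endpoint x = 7 is free, so the natural (transversality) condition is ∂L/∂y' |_{x=7} = 0, i.e. y'(7) = 0.
Compute y'(x) = −6 x + C1, so y'(7) = −42 + C1 = 0 ⇒ C1 = 42.
Therefore the extremal is
    y(x) = −3 x^2 + 42 x − 2.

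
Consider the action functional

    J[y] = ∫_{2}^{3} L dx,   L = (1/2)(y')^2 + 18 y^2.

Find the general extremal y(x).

The Lagrangian is L = (1/2)(y')^2 + 18 y^2.
∂L/∂y = 36y.
∂L/∂y' = y'.
The Euler-Lagrange equation d/dx(∂L/∂y') − ∂L/∂y = 0 becomes:
    y'' - 36 y = 0
General solution: y(x) = A e^(6x) + B e^(-6x), where A and B are arbitrary constants fixed by the endpoint conditions.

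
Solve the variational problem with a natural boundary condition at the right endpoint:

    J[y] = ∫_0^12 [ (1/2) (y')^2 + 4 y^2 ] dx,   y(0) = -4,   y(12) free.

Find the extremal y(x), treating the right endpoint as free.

The Lagrangian L = (1/2) (y')^2 + 4 y^2 gives
    ∂L/∂y = 8 y,   ∂L/∂y' = y'.
Euler-Lagrange: y'' − 8 y = 0.
With k = sqrt(8), the general solution is
    y(x) = A cosh(sqrt(8) x) + B sinh(sqrt(8) x).
Fixed left endpoint y(0) = -4 ⇒ A = -4.
The right endpoint x = 12 is free, so the natural (transversality) condition is ∂L/∂y' |_{x=12} = 0, i.e. y'(12) = 0.
Compute y'(x) = A k sinh(k x) + B k cosh(k x), so
    y'(12) = A k sinh(k·12) + B k cosh(k·12) = 0
    ⇒ B = −A tanh(k·12) = 4 tanh(sqrt(8)·12).
Therefore the extremal is
    y(x) = −4 cosh(sqrt(8) x) + 4 tanh(sqrt(8)·12) sinh(sqrt(8) x).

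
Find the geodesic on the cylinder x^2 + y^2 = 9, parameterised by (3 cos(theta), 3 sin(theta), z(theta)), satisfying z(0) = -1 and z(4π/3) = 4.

Parameterise the cylinder of radius R = 3 as
    r(θ) = (3 cos θ, 3 sin θ, z(θ)).
The arc-length element is
    ds = sqrt(9 + (dz/dθ)^2) dθ,
so the Lagrangian is L = sqrt(9 + z'^2).
L depends on z' only, not on z or θ, so ∂L/∂z = 0 and
    ∂L/∂z' = z' / sqrt(9 + z'^2).
The Euler-Lagrange equation gives
    d/dθ( z' / sqrt(9 + z'^2) ) = 0,
so z' is constant. Integrating once:
    z(θ) = a θ + b,
a helix on the cylinder (a straight line when the cylinder is unrolled). The constants a, b are determined by the endpoint conditions.
With endpoint conditions z(0) = -1 and z(4π/3) = 4: from z(0) = b we get b = -1, and a·4π/3 + -1 = 4 gives a = 15/(4π), so
    z(θ) = (15/(4π)) θ − 1.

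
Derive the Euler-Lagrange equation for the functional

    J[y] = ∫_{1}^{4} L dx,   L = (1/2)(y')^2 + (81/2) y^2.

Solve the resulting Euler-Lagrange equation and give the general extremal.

The Lagrangian is L = (1/2)(y')^2 + (81/2) y^2.
∂L/∂y = 81y.
∂L/∂y' = y'.
The Euler-Lagrange equation d/dx(∂L/∂y') − ∂L/∂y = 0 becomes:
    y'' - 81 y = 0
General solution: y(x) = A e^(9x) + B e^(-9x), where A and B are arbitrary constants fixed by the endpoint conditions.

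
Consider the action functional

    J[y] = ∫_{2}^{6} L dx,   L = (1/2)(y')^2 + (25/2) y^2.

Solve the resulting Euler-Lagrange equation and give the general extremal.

The Lagrangian is L = (1/2)(y')^2 + (25/2) y^2.
∂L/∂y = 25y.
∂L/∂y' = y'.
The Euler-Lagrange equation d/dx(∂L/∂y') − ∂L/∂y = 0 becomes:
    y'' - 25 y = 0
General solution: y(x) = A e^(5x) + B e^(-5x), where A and B are arbitrary constants fixed by the endpoint conditions.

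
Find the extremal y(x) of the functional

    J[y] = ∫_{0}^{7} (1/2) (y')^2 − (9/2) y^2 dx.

The Lagrangian is L = (1/2) (y')^2 − (9/2) y^2.
Compute ∂L/∂y = -9y, ∂L/∂y' = y'.
The Euler-Lagrange equation d/dx(∂L/∂y') − ∂L/∂y = 0 reduces to
    y'' + 9 y = 0.
Its general solution is
    y(x) = A sin(3x) + B cos(3x),
with A, B fixed by the endpoint conditions.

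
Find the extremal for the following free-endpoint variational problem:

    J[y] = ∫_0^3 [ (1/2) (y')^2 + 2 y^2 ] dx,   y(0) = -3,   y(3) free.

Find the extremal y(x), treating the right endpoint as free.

The Lagrangian L = (1/2) (y')^2 + 2 y^2 gives
    ∂L/∂y = 4 y,   ∂L/∂y' = y'.
Euler-Lagrange: y'' − 4 y = 0.
With k = 2, the general solution is
    y(x) = A cosh(2 x) + B sinh(2 x).
Fixed left endpoint y(0) = -3 ⇒ A = -3.
The right endpoint x = 3 is free, so the natural (transversality) condition is ∂L/∂y' |_{x=3} = 0, i.e. y'(3) = 0.
Compute y'(x) = A k sinh(k x) + B k cosh(k x), so
    y'(3) = A k sinh(k·3) + B k cosh(k·3) = 0
    ⇒ B = −A tanh(k·3) = 3 tanh(2·3).
Therefore the extremal is
    y(x) = −3 cosh(2 x) + 3 tanh(2·3) sinh(2 x).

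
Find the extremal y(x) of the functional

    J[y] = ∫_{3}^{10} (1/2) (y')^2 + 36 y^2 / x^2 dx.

The Lagrangian is L = (1/2) (y')^2 + 36 y^2 / x^2.
Compute ∂L/∂y = 72y/x^2, ∂L/∂y' = y'.
The Euler-Lagrange equation d/dx(∂L/∂y') − ∂L/∂y = 0 reduces to
    y'' − 72/x^2 · y = 0  (x > 0).
Its general solution is
    y(x) = A x^9 + B x^(-8),
with A, B fixed by the endpoint conditions.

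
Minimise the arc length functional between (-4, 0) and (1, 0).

Arc-length functional: J[y] = ∫ sqrt(1 + (y')^2) dx.
Lagrangian L = sqrt(1 + (y')^2) has no explicit y dependence, so ∂L/∂y = 0 and the Euler-Lagrange equation gives
    d/dx( y' / sqrt(1 + (y')^2) ) = 0  ⇒  y' / sqrt(1 + (y')^2) = const.
Hence y' is constant, so y(x) is affine.
Fitting the endpoints (-4, 0) and (1, 0):
    slope m = (0 − 0) / (1 − (-4)) = 0,
    intercept c = 0 − m·(-4) = 0.
Extremal: y(x) = 0.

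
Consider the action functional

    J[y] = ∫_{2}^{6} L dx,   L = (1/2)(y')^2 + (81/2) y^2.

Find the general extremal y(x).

The Lagrangian is L = (1/2)(y')^2 + (81/2) y^2.
∂L/∂y = 81y.
∂L/∂y' = y'.
The Euler-Lagrange equation d/dx(∂L/∂y') − ∂L/∂y = 0 becomes:
    y'' - 81 y = 0
General solution: y(x) = A e^(9x) + B e^(-9x), where A and B are arbitrary constants fixed by the endpoint conditions.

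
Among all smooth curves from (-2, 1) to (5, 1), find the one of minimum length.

Arc-length functional: J[y] = ∫ sqrt(1 + (y')^2) dx.
Lagrangian L = sqrt(1 + (y')^2) has no explicit y dependence, so ∂L/∂y = 0 and the Euler-Lagrange equation gives
    d/dx( y' / sqrt(1 + (y')^2) ) = 0  ⇒  y' / sqrt(1 + (y')^2) = const.
Hence y' is constant, so y(x) is affine.
Fitting the endpoints (-2, 1) and (5, 1):
    slope m = (1 − 1) / (5 − (-2)) = 0,
    intercept c = 1 − m·(-2) = 1.
Extremal: y(x) = 1.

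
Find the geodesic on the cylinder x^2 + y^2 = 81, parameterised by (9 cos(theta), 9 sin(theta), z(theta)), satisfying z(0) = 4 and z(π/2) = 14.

Parameterise the cylinder of radius R = 9 as
    r(θ) = (9 cos θ, 9 sin θ, z(θ)).
The arc-length element is
    ds = sqrt(81 + (dz/dθ)^2) dθ,
so the Lagrangian is L = sqrt(81 + z'^2).
L depends on z' only, not on z or θ, so ∂L/∂z = 0 and
    ∂L/∂z' = z' / sqrt(81 + z'^2).
The Euler-Lagrange equation gives
    d/dθ( z' / sqrt(81 + z'^2) ) = 0,
so z' is constant. Integrating once:
    z(θ) = a θ + b,
a helix on the cylinder (a straight line when the cylinder is unrolled). The constants a, b are determined by the endpoint conditions.
With endpoint conditions z(0) = 4 and z(π/2) = 14: from z(0) = b we get b = 4, and a·π/2 + 4 = 14 gives a = 20/π, so
    z(θ) = (20/π) θ + 4.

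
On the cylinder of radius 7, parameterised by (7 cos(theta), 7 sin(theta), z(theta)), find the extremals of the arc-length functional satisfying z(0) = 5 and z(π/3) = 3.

Parameterise the cylinder of radius R = 7 as
    r(θ) = (7 cos θ, 7 sin θ, z(θ)).
The arc-length element is
    ds = sqrt(49 + (dz/dθ)^2) dθ,
so the Lagrangian is L = sqrt(49 + z'^2).
L depends on z' only, not on z or θ, so ∂L/∂z = 0 and
    ∂L/∂z' = z' / sqrt(49 + z'^2).
The Euler-Lagrange equation gives
    d/dθ( z' / sqrt(49 + z'^2) ) = 0,
so z' is constant. Integrating once:
    z(θ) = a θ + b,
a helix on the cylinder (a straight line when the cylinder is unrolled). The constants a, b are determined by the endpoint conditions.
With endpoint conditions z(0) = 5 and z(π/3) = 3: from z(0) = b we get b = 5, and a·π/3 + 5 = 3 gives a = -6/π, so
    z(θ) = (-6/π) θ + 5.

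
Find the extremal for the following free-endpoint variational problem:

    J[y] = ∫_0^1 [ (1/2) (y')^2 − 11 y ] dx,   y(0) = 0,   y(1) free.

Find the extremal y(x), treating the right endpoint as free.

The Lagrangian L = (1/2) (y')^2 − 11 y gives
    ∂L/∂y = −11,   ∂L/∂y' = y'.
Euler-Lagrange: d/dx(y') − (−11) = 0, i.e. y'' + 11 = 0, so
    y(x) = −(11/2) x^2 + C1 x + C2.
Fixed left endpoint y(0) = 0 ⇒ C2 = 0.
The right endpoint x = 1 is free, so the natural (transversality) condition is ∂L/∂y' |_{x=1} = 0, i.e. y'(1) = 0.
Compute y'(x) = −11 x + C1, so y'(1) = −11 + C1 = 0 ⇒ C1 = 11.
Therefore the extremal is
    y(x) = −(11/2) x^2 + 11 x.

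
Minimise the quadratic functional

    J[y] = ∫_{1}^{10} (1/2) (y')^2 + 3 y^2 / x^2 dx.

The Lagrangian is L = (1/2) (y')^2 + 3 y^2 / x^2.
Compute ∂L/∂y = 6y/x^2, ∂L/∂y' = y'.
The Euler-Lagrange equation d/dx(∂L/∂y') − ∂L/∂y = 0 reduces to
    y'' − 6/x^2 · y = 0  (x > 0).
Its general solution is
    y(x) = A x^3 + B x^(-2),
with A, B fixed by the endpoint conditions.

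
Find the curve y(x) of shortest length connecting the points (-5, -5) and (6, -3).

Arc-length functional: J[y] = ∫ sqrt(1 + (y')^2) dx.
Lagrangian L = sqrt(1 + (y')^2) has no explicit y dependence, so ∂L/∂y = 0 and the Euler-Lagrange equation gives
    d/dx( y' / sqrt(1 + (y')^2) ) = 0  ⇒  y' / sqrt(1 + (y')^2) = const.
Hence y' is constant, so y(x) is affine.
Fitting the endpoints (-5, -5) and (6, -3):
    slope m = ((-3) − (-5)) / (6 − (-5)) = 2/11,
    intercept c = (-5) − m·(-5) = -45/11.
Extremal: y(x) = (2/11) x - 45/11.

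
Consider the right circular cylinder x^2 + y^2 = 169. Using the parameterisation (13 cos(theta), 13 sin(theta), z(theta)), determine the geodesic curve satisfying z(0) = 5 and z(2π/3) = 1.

Parameterise the cylinder of radius R = 13 as
    r(θ) = (13 cos θ, 13 sin θ, z(θ)).
The arc-length element is
    ds = sqrt(169 + (dz/dθ)^2) dθ,
so the Lagrangian is L = sqrt(169 + z'^2).
L depends on z' only, not on z or θ, so ∂L/∂z = 0 and
    ∂L/∂z' = z' / sqrt(169 + z'^2).
The Euler-Lagrange equation gives
    d/dθ( z' / sqrt(169 + z'^2) ) = 0,
so z' is constant. Integrating once:
    z(θ) = a θ + b,
a helix on the cylinder (a straight line when the cylinder is unrolled). The constants a, b are determined by the endpoint conditions.
With endpoint conditions z(0) = 5 and z(2π/3) = 1: from z(0) = b we get b = 5, and a·2π/3 + 5 = 1 gives a = -6/π, so
    z(θ) = (-6/π) θ + 5.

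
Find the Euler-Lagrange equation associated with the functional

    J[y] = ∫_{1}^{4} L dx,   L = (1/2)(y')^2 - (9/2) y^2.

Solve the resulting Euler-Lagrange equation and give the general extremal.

The Lagrangian is L = (1/2)(y')^2 - (9/2) y^2.
∂L/∂y = -9y.
∂L/∂y' = y'.
The Euler-Lagrange equation d/dx(∂L/∂y') − ∂L/∂y = 0 becomes:
    y'' + 9 y = 0
General solution: y(x) = A sin(3x) + B cos(3x), where A and B are arbitrary constants fixed by the endpoint conditions.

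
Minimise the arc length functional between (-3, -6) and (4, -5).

Arc-length functional: J[y] = ∫ sqrt(1 + (y')^2) dx.
Lagrangian L = sqrt(1 + (y')^2) has no explicit y dependence, so ∂L/∂y = 0 and the Euler-Lagrange equation gives
    d/dx( y' / sqrt(1 + (y')^2) ) = 0  ⇒  y' / sqrt(1 + (y')^2) = const.
Hence y' is constant, so y(x) is affine.
Fitting the endpoints (-3, -6) and (4, -5):
    slope m = ((-5) − (-6)) / (4 − (-3)) = 1/7,
    intercept c = (-6) − m·(-3) = -39/7.
Extremal: y(x) = (1/7) x - 39/7.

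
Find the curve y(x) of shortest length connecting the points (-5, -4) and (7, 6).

Arc-length functional: J[y] = ∫ sqrt(1 + (y')^2) dx.
Lagrangian L = sqrt(1 + (y')^2) has no explicit y dependence, so ∂L/∂y = 0 and the Euler-Lagrange equation gives
    d/dx( y' / sqrt(1 + (y')^2) ) = 0  ⇒  y' / sqrt(1 + (y')^2) = const.
Hence y' is constant, so y(x) is affine.
Fitting the endpoints (-5, -4) and (7, 6):
    slope m = (6 − (-4)) / (7 − (-5)) = 5/6,
    intercept c = (-4) − m·(-5) = 1/6.
Extremal: y(x) = (5/6) x + 1/6.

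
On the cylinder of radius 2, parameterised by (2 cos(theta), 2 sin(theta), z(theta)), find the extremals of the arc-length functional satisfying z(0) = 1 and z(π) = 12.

Parameterise the cylinder of radius R = 2 as
    r(θ) = (2 cos θ, 2 sin θ, z(θ)).
The arc-length element is
    ds = sqrt(4 + (dz/dθ)^2) dθ,
so the Lagrangian is L = sqrt(4 + z'^2).
L depends on z' only, not on z or θ, so ∂L/∂z = 0 and
    ∂L/∂z' = z' / sqrt(4 + z'^2).
The Euler-Lagrange equation gives
    d/dθ( z' / sqrt(4 + z'^2) ) = 0,
so z' is constant. Integrating once:
    z(θ) = a θ + b,
a helix on the cylinder (a straight line when the cylinder is unrolled). The constants a, b are determined by the endpoint conditions.
With endpoint conditions z(0) = 1 and z(π) = 12: from z(0) = b we get b = 1, and a·π + 1 = 12 gives a = 11/π, so
    z(θ) = (11/π) θ + 1.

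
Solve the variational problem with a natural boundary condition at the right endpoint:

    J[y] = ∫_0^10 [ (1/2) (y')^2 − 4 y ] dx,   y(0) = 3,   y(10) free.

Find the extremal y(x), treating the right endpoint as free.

The Lagrangian L = (1/2) (y')^2 − 4 y gives
    ∂L/∂y = −4,   ∂L/∂y' = y'.
Euler-Lagrange: d/dx(y') − (−4) = 0, i.e. y'' + 4 = 0, so
    y(x) = −(4/2) x^2 + C1 x + C2.
Fixed left endpoint y(0) = 3 ⇒ C2 = 3.
The right endpoint x = 10 is free, so the natural (transversality) condition is ∂L/∂y' |_{x=10} = 0, i.e. y'(10) = 0.
Compute y'(x) = −4 x + C1, so y'(10) = −40 + C1 = 0 ⇒ C1 = 40.
Therefore the extremal is
    y(x) = −2 x^2 + 40 x + 3.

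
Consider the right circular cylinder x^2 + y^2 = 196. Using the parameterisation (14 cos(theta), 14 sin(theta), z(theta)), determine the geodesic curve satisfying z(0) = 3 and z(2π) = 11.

Parameterise the cylinder of radius R = 14 as
    r(θ) = (14 cos θ, 14 sin θ, z(θ)).
The arc-length element is
    ds = sqrt(196 + (dz/dθ)^2) dθ,
so the Lagrangian is L = sqrt(196 + z'^2).
L depends on z' only, not on z or θ, so ∂L/∂z = 0 and
    ∂L/∂z' = z' / sqrt(196 + z'^2).
The Euler-Lagrange equation gives
    d/dθ( z' / sqrt(196 + z'^2) ) = 0,
so z' is constant. Integrating once:
    z(θ) = a θ + b,
a helix on the cylinder (a straight line when the cylinder is unrolled). The constants a, b are determined by the endpoint conditions.
With endpoint conditions z(0) = 3 and z(2π) = 11: from z(0) = b we get b = 3, and a·2π + 3 = 11 gives a = 4/π, so
    z(θ) = (4/π) θ + 3.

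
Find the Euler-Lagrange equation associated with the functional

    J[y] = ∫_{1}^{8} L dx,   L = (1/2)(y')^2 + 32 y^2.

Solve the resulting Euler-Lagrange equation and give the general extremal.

The Lagrangian is L = (1/2)(y')^2 + 32 y^2.
∂L/∂y = 64y.
∂L/∂y' = y'.
The Euler-Lagrange equation d/dx(∂L/∂y') − ∂L/∂y = 0 becomes:
    y'' - 64 y = 0
General solution: y(x) = A e^(8x) + B e^(-8x), where A and B are arbitrary constants fixed by the endpoint conditions.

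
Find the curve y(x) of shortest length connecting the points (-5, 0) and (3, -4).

Arc-length functional: J[y] = ∫ sqrt(1 + (y')^2) dx.
Lagrangian L = sqrt(1 + (y')^2) has no explicit y dependence, so ∂L/∂y = 0 and the Euler-Lagrange equation gives
    d/dx( y' / sqrt(1 + (y')^2) ) = 0  ⇒  y' / sqrt(1 + (y')^2) = const.
Hence y' is constant, so y(x) is affine.
Fitting the endpoints (-5, 0) and (3, -4):
    slope m = ((-4) − 0) / (3 − (-5)) = -1/2,
    intercept c = 0 − m·(-5) = -5/2.
Extremal: y(x) = (-1/2) x - 5/2.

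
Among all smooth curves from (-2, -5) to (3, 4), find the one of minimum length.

Arc-length functional: J[y] = ∫ sqrt(1 + (y')^2) dx.
Lagrangian L = sqrt(1 + (y')^2) has no explicit y dependence, so ∂L/∂y = 0 and the Euler-Lagrange equation gives
    d/dx( y' / sqrt(1 + (y')^2) ) = 0  ⇒  y' / sqrt(1 + (y')^2) = const.
Hence y' is constant, so y(x) is affine.
Fitting the endpoints (-2, -5) and (3, 4):
    slope m = (4 − (-5)) / (3 − (-2)) = 9/5,
    intercept c = (-5) − m·(-2) = -7/5.
Extremal: y(x) = (9/5) x - 7/5.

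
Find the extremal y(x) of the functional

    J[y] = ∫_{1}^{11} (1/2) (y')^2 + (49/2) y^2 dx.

The Lagrangian is L = (1/2) (y')^2 + (49/2) y^2.
Compute ∂L/∂y = 49y, ∂L/∂y' = y'.
The Euler-Lagrange equation d/dx(∂L/∂y') − ∂L/∂y = 0 reduces to
    y'' − 49 y = 0.
Its general solution is
    y(x) = A e^(7x) + B e^(−7x),
with A, B fixed by the endpoint conditions.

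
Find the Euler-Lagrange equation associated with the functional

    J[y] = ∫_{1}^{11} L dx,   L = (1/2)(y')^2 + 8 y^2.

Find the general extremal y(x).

The Lagrangian is L = (1/2)(y')^2 + 8 y^2.
∂L/∂y = 16y.
∂L/∂y' = y'.
The Euler-Lagrange equation d/dx(∂L/∂y') − ∂L/∂y = 0 becomes:
    y'' - 16 y = 0
General solution: y(x) = A e^(4x) + B e^(-4x), where A and B are arbitrary constants fixed by the endpoint conditions.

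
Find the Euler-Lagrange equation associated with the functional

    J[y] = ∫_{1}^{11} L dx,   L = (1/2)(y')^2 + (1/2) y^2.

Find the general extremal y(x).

The Lagrangian is L = (1/2)(y')^2 + (1/2) y^2.
∂L/∂y = y.
∂L/∂y' = y'.
The Euler-Lagrange equation d/dx(∂L/∂y') − ∂L/∂y = 0 becomes:
    y'' - y = 0
General solution: y(x) = A e^x + B e^(-x), where A and B are arbitrary constants fixed by the endpoint conditions.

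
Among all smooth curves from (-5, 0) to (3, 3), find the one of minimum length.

Arc-length functional: J[y] = ∫ sqrt(1 + (y')^2) dx.
Lagrangian L = sqrt(1 + (y')^2) has no explicit y dependence, so ∂L/∂y = 0 and the Euler-Lagrange equation gives
    d/dx( y' / sqrt(1 + (y')^2) ) = 0  ⇒  y' / sqrt(1 + (y')^2) = const.
Hence y' is constant, so y(x) is affine.
Fitting the endpoints (-5, 0) and (3, 3):
    slope m = (3 − 0) / (3 − (-5)) = 3/8,
    intercept c = 0 − m·(-5) = 15/8.
Extremal: y(x) = (3/8) x + 15/8.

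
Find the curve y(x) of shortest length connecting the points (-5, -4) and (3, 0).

Arc-length functional: J[y] = ∫ sqrt(1 + (y')^2) dx.
Lagrangian L = sqrt(1 + (y')^2) has no explicit y dependence, so ∂L/∂y = 0 and the Euler-Lagrange equation gives
    d/dx( y' / sqrt(1 + (y')^2) ) = 0  ⇒  y' / sqrt(1 + (y')^2) = const.
Hence y' is constant, so y(x) is affine.
Fitting the endpoints (-5, -4) and (3, 0):
    slope m = (0 − (-4)) / (3 − (-5)) = 1/2,
    intercept c = (-4) − m·(-5) = -3/2.
Extremal: y(x) = (1/2) x - 3/2.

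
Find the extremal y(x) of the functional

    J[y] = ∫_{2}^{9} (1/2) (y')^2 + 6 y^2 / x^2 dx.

The Lagrangian is L = (1/2) (y')^2 + 6 y^2 / x^2.
Compute ∂L/∂y = 12y/x^2, ∂L/∂y' = y'.
The Euler-Lagrange equation d/dx(∂L/∂y') − ∂L/∂y = 0 reduces to
    y'' − 12/x^2 · y = 0  (x > 0).
Its general solution is
    y(x) = A x^4 + B x^(-3),
with A, B fixed by the endpoint conditions.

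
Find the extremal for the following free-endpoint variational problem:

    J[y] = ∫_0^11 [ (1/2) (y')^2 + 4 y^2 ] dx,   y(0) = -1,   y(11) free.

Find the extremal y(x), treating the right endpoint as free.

The Lagrangian L = (1/2) (y')^2 + 4 y^2 gives
    ∂L/∂y = 8 y,   ∂L/∂y' = y'.
Euler-Lagrange: y'' − 8 y = 0.
With k = sqrt(8), the general solution is
    y(x) = A cosh(sqrt(8) x) + B sinh(sqrt(8) x).
Fixed left endpoint y(0) = -1 ⇒ A = -1.
The right endpoint x = 11 is free, so the natural (transversality) condition is ∂L/∂y' |_{x=11} = 0, i.e. y'(11) = 0.
Compute y'(x) = A k sinh(k x) + B k cosh(k x), so
    y'(11) = A k sinh(k·11) + B k cosh(k·11) = 0
    ⇒ B = −A tanh(k·11) = tanh(sqrt(8)·11).
Therefore the extremal is
    y(x) = −cosh(sqrt(8) x) + tanh(sqrt(8)·11) sinh(sqrt(8) x).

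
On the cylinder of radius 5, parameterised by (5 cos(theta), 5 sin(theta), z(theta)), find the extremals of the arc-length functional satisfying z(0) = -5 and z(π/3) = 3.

Parameterise the cylinder of radius R = 5 as
    r(θ) = (5 cos θ, 5 sin θ, z(θ)).
The arc-length element is
    ds = sqrt(25 + (dz/dθ)^2) dθ,
so the Lagrangian is L = sqrt(25 + z'^2).
L depends on z' only, not on z or θ, so ∂L/∂z = 0 and
    ∂L/∂z' = z' / sqrt(25 + z'^2).
The Euler-Lagrange equation gives
    d/dθ( z' / sqrt(25 + z'^2) ) = 0,
so z' is constant. Integrating once:
    z(θ) = a θ + b,
a helix on the cylinder (a straight line when the cylinder is unrolled). The constants a, b are determined by the endpoint conditions.
With endpoint conditions z(0) = -5 and z(π/3) = 3: from z(0) = b we get b = -5, and a·π/3 + -5 = 3 gives a = 24/π, so
    z(θ) = (24/π) θ − 5.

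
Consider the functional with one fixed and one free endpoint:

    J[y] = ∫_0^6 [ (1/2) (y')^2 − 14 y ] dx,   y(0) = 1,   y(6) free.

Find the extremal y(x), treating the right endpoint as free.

The Lagrangian L = (1/2) (y')^2 − 14 y gives
    ∂L/∂y = −14,   ∂L/∂y' = y'.
Euler-Lagrange: d/dx(y') − (−14) = 0, i.e. y'' + 14 = 0, so
    y(x) = −(14/2) x^2 + C1 x + C2.
Fixed left endpoint y(0) = 1 ⇒ C2 = 1.
The right endpoint x = 6 is free, so the natural (transversality) condition is ∂L/∂y' |_{x=6} = 0, i.e. y'(6) = 0.
Compute y'(x) = −14 x + C1, so y'(6) = −84 + C1 = 0 ⇒ C1 = 84.
Therefore the extremal is
    y(x) = −7 x^2 + 84 x + 1.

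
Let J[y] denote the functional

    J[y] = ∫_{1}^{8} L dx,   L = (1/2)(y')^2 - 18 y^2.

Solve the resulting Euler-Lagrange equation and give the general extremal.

The Lagrangian is L = (1/2)(y')^2 - 18 y^2.
∂L/∂y = -36y.
∂L/∂y' = y'.
The Euler-Lagrange equation d/dx(∂L/∂y') − ∂L/∂y = 0 becomes:
    y'' + 36 y = 0
General solution: y(x) = A sin(6x) + B cos(6x), where A and B are arbitrary constants fixed by the endpoint conditions.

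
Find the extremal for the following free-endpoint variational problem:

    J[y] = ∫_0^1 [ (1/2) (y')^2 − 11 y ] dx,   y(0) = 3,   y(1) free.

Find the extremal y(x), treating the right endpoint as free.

The Lagrangian L = (1/2) (y')^2 − 11 y gives
    ∂L/∂y = −11,   ∂L/∂y' = y'.
Euler-Lagrange: d/dx(y') − (−11) = 0, i.e. y'' + 11 = 0, so
    y(x) = −(11/2) x^2 + C1 x + C2.
Fixed left endpoint y(0) = 3 ⇒ C2 = 3.
The right endpoint x = 1 is free, so the natural (transversality) condition is ∂L/∂y' |_{x=1} = 0, i.e. y'(1) = 0.
Compute y'(x) = −11 x + C1, so y'(1) = −11 + C1 = 0 ⇒ C1 = 11.
Therefore the extremal is
    y(x) = −(11/2) x^2 + 11 x + 3.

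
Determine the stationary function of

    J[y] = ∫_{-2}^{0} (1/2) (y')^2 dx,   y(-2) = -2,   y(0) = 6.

The Lagrangian is L = (1/2) (y')^2.
Compute ∂L/∂y = 0, ∂L/∂y' = y'.
The Euler-Lagrange equation d/dx(∂L/∂y') − ∂L/∂y = 0 reduces to
    y'' = 0.
Its general solution is
    y(x) = A x + B,
with A, B fixed by the endpoint conditions.
Applying the endpoint conditions y(-2) = -2 and y(0) = 6: solve A·-2 + B = -2 and A·0 + B = 6. Subtracting gives A(0 − -2) = 6 − -2, so A = 4, and B = -2 − A·-2 = 6. Therefore
    y(x) = 4 x + 6.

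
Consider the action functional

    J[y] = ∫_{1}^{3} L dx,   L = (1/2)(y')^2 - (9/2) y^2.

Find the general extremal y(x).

The Lagrangian is L = (1/2)(y')^2 - (9/2) y^2.
∂L/∂y = -9y.
∂L/∂y' = y'.
The Euler-Lagrange equation d/dx(∂L/∂y') − ∂L/∂y = 0 becomes:
    y'' + 9 y = 0
General solution: y(x) = A sin(3x) + B cos(3x), where A and B are arbitrary constants fixed by the endpoint conditions.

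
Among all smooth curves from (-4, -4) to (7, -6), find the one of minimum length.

Arc-length functional: J[y] = ∫ sqrt(1 + (y')^2) dx.
Lagrangian L = sqrt(1 + (y')^2) has no explicit y dependence, so ∂L/∂y = 0 and the Euler-Lagrange equation gives
    d/dx( y' / sqrt(1 + (y')^2) ) = 0  ⇒  y' / sqrt(1 + (y')^2) = const.
Hence y' is constant, so y(x) is affine.
Fitting the endpoints (-4, -4) and (7, -6):
    slope m = ((-6) − (-4)) / (7 − (-4)) = -2/11,
    intercept c = (-4) − m·(-4) = -52/11.
Extremal: y(x) = (-2/11) x - 52/11.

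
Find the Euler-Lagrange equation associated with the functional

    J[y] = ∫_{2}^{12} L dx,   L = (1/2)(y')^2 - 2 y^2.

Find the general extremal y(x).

The Lagrangian is L = (1/2)(y')^2 - 2 y^2.
∂L/∂y = -4y.
∂L/∂y' = y'.
The Euler-Lagrange equation d/dx(∂L/∂y') − ∂L/∂y = 0 becomes:
    y'' + 4 y = 0
General solution: y(x) = A sin(2x) + B cos(2x), where A and B are arbitrary constants fixed by the endpoint conditions.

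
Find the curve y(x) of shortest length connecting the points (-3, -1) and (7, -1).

Arc-length functional: J[y] = ∫ sqrt(1 + (y')^2) dx.
Lagrangian L = sqrt(1 + (y')^2) has no explicit y dependence, so ∂L/∂y = 0 and the Euler-Lagrange equation gives
    d/dx( y' / sqrt(1 + (y')^2) ) = 0  ⇒  y' / sqrt(1 + (y')^2) = const.
Hence y' is constant, so y(x) is affine.
Fitting the endpoints (-3, -1) and (7, -1):
    slope m = ((-1) − (-1)) / (7 − (-3)) = 0,
    intercept c = (-1) − m·(-3) = -1.
Extremal: y(x) = -1.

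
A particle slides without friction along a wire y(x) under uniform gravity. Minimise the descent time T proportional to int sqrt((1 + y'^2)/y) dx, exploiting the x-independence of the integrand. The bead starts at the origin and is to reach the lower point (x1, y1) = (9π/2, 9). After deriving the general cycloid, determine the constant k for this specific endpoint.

The Lagrangian L = sqrt((1 + y'^2) / y) has no explicit x dependence, so the Beltrami identity applies:
    L − y' ∂L/∂y' = C.
Compute ∂L/∂y' = y' / sqrt(y (1 + y'^2)).
Substitute:
    sqrt((1 + y'^2)/y) − y'·y' / sqrt(y (1 + y'^2))
    = (1 + y'^2) / sqrt(y (1 + y'^2)) − y'^2 / sqrt(y (1 + y'^2))
    = 1 / sqrt(y (1 + y'^2)) = C.
Squaring and rearranging gives the first integral
    y (1 + y'^2) = 1/C^2 =: k   (constant).
Solving this first-order ODE by the substitution
    y = (k/2)(1 − cos θ)
yields the cycloid parameterisation
    x(θ) = (k/2)(θ − sin θ),   y(θ) = (k/2)(1 − cos θ).
The constant k is fixed by the endpoint condition.
Now fit the given lower endpoint (x1, y1) = (9π/2, 9). At the bottom of the first arch (θ = π), the parametric equations give
    y(π) = (k/2)(1 − cos π) = k,
    x(π) = (k/2)(π − sin π) = kπ/2.
Matching y(π) = 9 gives k = 9, consistent with x(π) = 9π/2. Therefore the specific cycloid is
    x(θ) = (9/2)(θ − sin θ),   y(θ) = (9/2)(1 − cos θ).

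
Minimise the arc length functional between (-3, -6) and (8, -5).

Arc-length functional: J[y] = ∫ sqrt(1 + (y')^2) dx.
Lagrangian L = sqrt(1 + (y')^2) has no explicit y dependence, so ∂L/∂y = 0 and the Euler-Lagrange equation gives
    d/dx( y' / sqrt(1 + (y')^2) ) = 0  ⇒  y' / sqrt(1 + (y')^2) = const.
Hence y' is constant, so y(x) is affine.
Fitting the endpoints (-3, -6) and (8, -5):
    slope m = ((-5) − (-6)) / (8 − (-3)) = 1/11,
    intercept c = (-6) − m·(-3) = -63/11.
Extremal: y(x) = (1/11) x - 63/11.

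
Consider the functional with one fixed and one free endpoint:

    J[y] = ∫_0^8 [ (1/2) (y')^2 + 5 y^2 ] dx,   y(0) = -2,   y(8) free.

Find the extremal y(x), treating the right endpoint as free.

The Lagrangian L = (1/2) (y')^2 + 5 y^2 gives
    ∂L/∂y = 10 y,   ∂L/∂y' = y'.
Euler-Lagrange: y'' − 10 y = 0.
With k = sqrt(10), the general solution is
    y(x) = A cosh(sqrt(10) x) + B sinh(sqrt(10) x).
Fixed left endpoint y(0) = -2 ⇒ A = -2.
The right endpoint x = 8 is free, so the natural (transversality) condition is ∂L/∂y' |_{x=8} = 0, i.e. y'(8) = 0.
Compute y'(x) = A k sinh(k x) + B k cosh(k x), so
    y'(8) = A k sinh(k·8) + B k cosh(k·8) = 0
    ⇒ B = −A tanh(k·8) = 2 tanh(sqrt(10)·8).
Therefore the extremal is
    y(x) = −2 cosh(sqrt(10) x) + 2 tanh(sqrt(10)·8) sinh(sqrt(10) x).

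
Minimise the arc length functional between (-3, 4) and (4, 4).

Arc-length functional: J[y] = ∫ sqrt(1 + (y')^2) dx.
Lagrangian L = sqrt(1 + (y')^2) has no explicit y dependence, so ∂L/∂y = 0 and the Euler-Lagrange equation gives
    d/dx( y' / sqrt(1 + (y')^2) ) = 0  ⇒  y' / sqrt(1 + (y')^2) = const.
Hence y' is constant, so y(x) is affine.
Fitting the endpoints (-3, 4) and (4, 4):
    slope m = (4 − 4) / (4 − (-3)) = 0,
    intercept c = 4 − m·(-3) = 4.
Extremal: y(x) = 4.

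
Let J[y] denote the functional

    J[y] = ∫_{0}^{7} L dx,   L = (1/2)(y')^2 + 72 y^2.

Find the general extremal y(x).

The Lagrangian is L = (1/2)(y')^2 + 72 y^2.
∂L/∂y = 144y.
∂L/∂y' = y'.
The Euler-Lagrange equation d/dx(∂L/∂y') − ∂L/∂y = 0 becomes:
    y'' - 144 y = 0
General solution: y(x) = A e^(12x) + B e^(-12x), where A and B are arbitrary constants fixed by the endpoint conditions.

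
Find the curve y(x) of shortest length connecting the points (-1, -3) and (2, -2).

Arc-length functional: J[y] = ∫ sqrt(1 + (y')^2) dx.
Lagrangian L = sqrt(1 + (y')^2) has no explicit y dependence, so ∂L/∂y = 0 and the Euler-Lagrange equation gives
    d/dx( y' / sqrt(1 + (y')^2) ) = 0  ⇒  y' / sqrt(1 + (y')^2) = const.
Hence y' is constant, so y(x) is affine.
Fitting the endpoints (-1, -3) and (2, -2):
    slope m = ((-2) − (-3)) / (2 − (-1)) = 1/3,
    intercept c = (-3) − m·(-1) = -8/3.
Extremal: y(x) = (1/3) x - 8/3.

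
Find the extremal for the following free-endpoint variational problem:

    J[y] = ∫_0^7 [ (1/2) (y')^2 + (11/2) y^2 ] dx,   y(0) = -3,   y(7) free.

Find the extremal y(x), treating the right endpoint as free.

The Lagrangian L = (1/2) (y')^2 + (11/2) y^2 gives
    ∂L/∂y = 11 y,   ∂L/∂y' = y'.
Euler-Lagrange: y'' − 11 y = 0.
With k = sqrt(11), the general solution is
    y(x) = A cosh(sqrt(11) x) + B sinh(sqrt(11) x).
Fixed left endpoint y(0) = -3 ⇒ A = -3.
The right endpoint x = 7 is free, so the natural (transversality) condition is ∂L/∂y' |_{x=7} = 0, i.e. y'(7) = 0.
Compute y'(x) = A k sinh(k x) + B k cosh(k x), so
    y'(7) = A k sinh(k·7) + B k cosh(k·7) = 0
    ⇒ B = −A tanh(k·7) = 3 tanh(sqrt(11)·7).
Therefore the extremal is
    y(x) = −3 cosh(sqrt(11) x) + 3 tanh(sqrt(11)·7) sinh(sqrt(11) x).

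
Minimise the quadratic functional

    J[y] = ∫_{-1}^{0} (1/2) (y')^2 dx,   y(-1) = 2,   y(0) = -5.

The Lagrangian is L = (1/2) (y')^2.
Compute ∂L/∂y = 0, ∂L/∂y' = y'.
The Euler-Lagrange equation d/dx(∂L/∂y') − ∂L/∂y = 0 reduces to
    y'' = 0.
Its general solution is
    y(x) = A x + B,
with A, B fixed by the endpoint conditions.
Applying the endpoint conditions y(-1) = 2 and y(0) = -5: solve A·-1 + B = 2 and A·0 + B = -5. Subtracting gives A(0 − -1) = -5 − 2, so A = -7, and B = 2 − A·-1 = -5. Therefore
    y(x) = -7 x - 5.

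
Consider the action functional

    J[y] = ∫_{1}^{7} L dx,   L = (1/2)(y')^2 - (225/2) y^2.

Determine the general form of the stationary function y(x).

The Lagrangian is L = (1/2)(y')^2 - (225/2) y^2.
∂L/∂y = -225y.
∂L/∂y' = y'.
The Euler-Lagrange equation d/dx(∂L/∂y') − ∂L/∂y = 0 becomes:
    y'' + 225 y = 0
General solution: y(x) = A sin(15x) + B cos(15x), where A and B are arbitrary constants fixed by the endpoint conditions.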